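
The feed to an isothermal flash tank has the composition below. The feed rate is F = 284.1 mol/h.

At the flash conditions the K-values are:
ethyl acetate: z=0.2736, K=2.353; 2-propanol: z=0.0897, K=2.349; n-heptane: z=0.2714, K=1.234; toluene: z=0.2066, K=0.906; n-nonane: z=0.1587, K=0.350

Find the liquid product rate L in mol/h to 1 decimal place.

Let ψ = V/F and solve Σ zᵢ(Kᵢ−1)/(1+ψ(Kᵢ−1)) = 0.
Check two-phase: ΣzᵢKᵢ = 1.4321 > 1 and Σzᵢ/Kᵢ = 1.0559 > 1, so g(0) = 0.4321 > 0 and g(1) = -0.0559 < 0.
Newton iteration, ψ⁰ = 0.67:
  ψ = 0.6700: g = 0.10916, g' = -0.4064 → ψ = 0.9386
  ψ = 0.9386: g = -0.01731, g' = -0.5822 → ψ = 0.9089
  ψ = 0.9089: g = -0.00055, g' = -0.5463 → ψ = 0.9079
Converged at ψ = 0.9079.
Then V = ψ·F = 0.9079·284.1 = 257.9 mol/h and L = F − V = 26.2 mol/h.

L = 26.2 mol/h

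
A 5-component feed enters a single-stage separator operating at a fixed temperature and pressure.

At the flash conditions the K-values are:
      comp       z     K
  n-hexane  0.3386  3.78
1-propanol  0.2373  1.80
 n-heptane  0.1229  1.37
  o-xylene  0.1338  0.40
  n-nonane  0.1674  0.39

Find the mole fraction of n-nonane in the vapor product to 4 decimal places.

Let ψ = V/F and solve Σ zᵢ(Kᵢ−1)/(1+ψ(Kᵢ−1)) = 0.
Feasibility: ΣzᵢKᵢ = 1.9942, Σzᵢ/Kᵢ = 1.0748 — both > 1, two phases present.
Newton iteration, ψ⁰ = 0.41:
  ψ = 0.4100: g = 0.37970, g' = -0.8658 → ψ = 0.8485
  ψ = 0.8485: g = 0.05269, g' = -0.7632 → ψ = 0.9176
  ψ = 0.9176: g = -0.00204, g' = -0.8272 → ψ = 0.9151
Converged at ψ = 0.9151.
Compositions from xᵢ = zᵢ/(1+ψ(Kᵢ−1)), yᵢ = Kᵢxᵢ:
  n-hexane: x = 0.0955, y = 0.3611
  1-propanol: x = 0.1370, y = 0.2466
  n-heptane: x = 0.0918, y = 0.1258
  o-xylene: x = 0.2967, y = 0.1187
  n-nonane: x = 0.3789, y = 0.1478

y_n-nonane = 0.1478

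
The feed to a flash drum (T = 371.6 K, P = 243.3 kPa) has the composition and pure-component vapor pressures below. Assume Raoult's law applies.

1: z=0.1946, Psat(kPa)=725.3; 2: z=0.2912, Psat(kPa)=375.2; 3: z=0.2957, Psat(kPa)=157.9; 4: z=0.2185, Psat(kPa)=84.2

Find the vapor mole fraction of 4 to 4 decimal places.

y_4 = 0.1081

Raoult's law: Kᵢ = Pᵢˢᵃᵗ/P = Pᵢˢᵃᵗ/243.3.
  K_1 = 725.3/243.3 = 2.981093, K_2 = 375.2/243.3 = 1.542129, K_3 = 157.9/243.3 = 0.648993, K_4 = 84.2/243.3 = 0.346075
Rachford–Rice: g(V/F) = Σ zᵢ(Kᵢ−1)/(1+V/F(Kᵢ−1)) = 0.
Check two-phase: ΣzᵢKᵢ = 1.2967 > 1 and Σzᵢ/Kᵢ = 1.3411 > 1, so g(0) = 0.2967 > 0 and g(1) = -0.3411 < 0.
Newton iteration, V/F⁰ = 0.54:
  V/F = 0.5400: g = -0.04057, g' = -0.5082 → V/F = 0.4602
  V/F = 0.4602: g = -0.00016, g' = -0.5068 → V/F = 0.4599
Converged at V/F = 0.4599.
Compositions from xᵢ = zᵢ/(1+V/F(Kᵢ−1)), yᵢ = Kᵢxᵢ:
  1: x = 0.1018, y = 0.3036
  2: x = 0.2331, y = 0.3595
  3: x = 0.3526, y = 0.2288
  4: x = 0.3125, y = 0.1081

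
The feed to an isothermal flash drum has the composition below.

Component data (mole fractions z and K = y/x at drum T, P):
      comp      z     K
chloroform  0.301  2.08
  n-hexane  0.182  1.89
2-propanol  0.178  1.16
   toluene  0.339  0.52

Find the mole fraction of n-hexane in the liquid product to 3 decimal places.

Iterate (Newton) starting at ψ = 0.68:
  ψ = 0.680: g = 0.0725, g' = -0.349 → ψ = 0.888
  ψ = 0.888: g = -0.0022, g' = -0.377 → ψ = 0.882
Converged at ψ = 0.882.
Compositions from xᵢ = zᵢ/(1+ψ(Kᵢ−1)), yᵢ = Kᵢxᵢ:
  chloroform: x = 0.154, y = 0.321
  n-hexane: x = 0.102, y = 0.193
  2-propanol: x = 0.156, y = 0.181
  toluene: x = 0.588, y = 0.306

x_n-hexane = 0.102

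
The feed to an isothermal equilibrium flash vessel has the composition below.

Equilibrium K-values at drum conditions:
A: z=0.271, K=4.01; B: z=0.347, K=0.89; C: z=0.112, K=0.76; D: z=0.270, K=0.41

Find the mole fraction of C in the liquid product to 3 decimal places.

Iterate (Newton) starting at ψ = 0.5:
  ψ = 0.500: g = 0.0287, g' = -0.593 → ψ = 0.548
  ψ = 0.548: g = 0.0006, g' = -0.568 → ψ = 0.550
Converged at ψ = 0.550.
Compositions from xᵢ = zᵢ/(1+ψ(Kᵢ−1)), yᵢ = Kᵢxᵢ:
  A: x = 0.102, y = 0.409
  B: x = 0.369, y = 0.329
  C: x = 0.129, y = 0.098
  D: x = 0.400, y = 0.164

x_C = 0.129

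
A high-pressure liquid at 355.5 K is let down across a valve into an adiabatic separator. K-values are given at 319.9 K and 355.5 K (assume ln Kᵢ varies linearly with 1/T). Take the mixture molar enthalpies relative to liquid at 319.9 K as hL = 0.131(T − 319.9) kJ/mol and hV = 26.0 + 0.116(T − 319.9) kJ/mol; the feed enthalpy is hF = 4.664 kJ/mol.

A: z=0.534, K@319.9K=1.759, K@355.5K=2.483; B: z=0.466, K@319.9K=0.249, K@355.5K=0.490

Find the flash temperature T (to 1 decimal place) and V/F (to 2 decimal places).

T = 323.3 K, V/F = 0.16

Adiabatic flash: solve Rachford–Rice at each trial T, then check hF = ψ·hV(T) + (1−ψ)·hL(T).
  T = 319.9 K: K = (1.759, 0.249), RR gives ψ = 0.097, H_out = 2.524 kJ/mol
  T = 355.5 K: K = (2.483, 0.490), RR gives ψ = 0.733, H_out = 23.326 kJ/mol
  T = 337.7 K: K = (2.109, 0.356), RR gives ψ = 0.408, H_out = 12.842 kJ/mol
  T = 328.8 K: K = (1.931, 0.299), RR gives ψ = 0.261, H_out = 7.920 kJ/mol
  T = 324.4 K: K = (1.845, 0.273), RR gives ψ = 0.184, H_out = 5.349 kJ/mol
  T = 322.1 K: K = (1.801, 0.261), RR gives ψ = 0.140, H_out = 3.936 kJ/mol
Linear interpolation between T = 322.1 (H_out = 3.936) and T = 324.4 (H_out = 5.349) on hF = 4.664 gives T ≈ 323.3 K, at which ψ = 0.16.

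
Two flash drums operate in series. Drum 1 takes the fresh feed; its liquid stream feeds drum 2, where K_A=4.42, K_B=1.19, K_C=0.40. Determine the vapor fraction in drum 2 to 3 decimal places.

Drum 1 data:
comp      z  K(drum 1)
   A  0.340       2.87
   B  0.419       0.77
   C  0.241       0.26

Drum 1:
Rachford–Rice: g(ψ₁) = Σ zᵢ(Kᵢ−1)/(1+ψ₁(Kᵢ−1)) = 0.
Check two-phase: ΣzᵢKᵢ = 1.361 > 1 and Σzᵢ/Kᵢ = 1.590 > 1, so g(0) = 0.361 > 0 and g(1) = -0.590 < 0.
Newton–Raphson from ψ₁ = 0.5:
  ψ₁ = 0.500: g = -0.0634, g' = -0.678 → ψ₁ = 0.407
  ψ₁ = 0.407: g = -0.0002, g' = -0.681 → ψ₁ = 0.406
Converged at ψ₁ = 0.406.
Drum-1 compositions:
  A: x = 0.193, y = 0.555
  B: x = 0.462, y = 0.356
  C: x = 0.345, y = 0.090
Drum-2 feed = drum-1 liquid: z₂ = (0.1932, 0.4622, 0.3446).
Drum 2:
Let ψ₂ = V/F and solve Σ zᵢ(Kᵢ−1)/(1+ψ₂(Kᵢ−1)) = 0.
g(0) = ΣzᵢKᵢ − 1 = 0.542 and g(1) = 1 − Σzᵢ/Kᵢ = -0.294, so a root lies in (0, 1).
Newton–Raphson from ψ₂ = 0.46:
  ψ₂ = 0.460: g = 0.0520, g' = -0.592 → ψ₂ = 0.548
  ψ₂ = 0.548: g = 0.0015, g' = -0.563 → ψ₂ = 0.550
Converged at ψ₂ = 0.550.
  A: x = 0.067, y = 0.296
  B: x = 0.418, y = 0.498
  C: x = 0.515, y = 0.206

V/F (drum 2) = 0.550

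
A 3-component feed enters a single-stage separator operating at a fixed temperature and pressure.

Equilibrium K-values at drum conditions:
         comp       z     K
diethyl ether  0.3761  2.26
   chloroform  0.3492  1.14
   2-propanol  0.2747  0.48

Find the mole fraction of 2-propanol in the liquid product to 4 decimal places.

Newton–Raphson from ψ = 0.69:
  ψ = 0.6900: g = 0.07530, g' = -0.3572 → ψ = 0.9008
  ψ = 0.9008: g = -0.00334, g' = -0.3992 → ψ = 0.8924
Converged at ψ = 0.8924.
Compositions from xᵢ = zᵢ/(1+ψ(Kᵢ−1)), yᵢ = Kᵢxᵢ:
  diethyl ether: x = 0.1770, y = 0.4001
  chloroform: x = 0.3104, y = 0.3539
  2-propanol: x = 0.5125, y = 0.2460

x_2-propanol = 0.5125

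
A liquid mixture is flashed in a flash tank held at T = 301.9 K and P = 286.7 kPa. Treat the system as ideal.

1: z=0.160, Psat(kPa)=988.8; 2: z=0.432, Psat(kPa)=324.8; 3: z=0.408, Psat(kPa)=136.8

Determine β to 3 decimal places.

β = 0.361

Raoult's law: Kᵢ = Pᵢˢᵃᵗ/P = Pᵢˢᵃᵗ/286.7.
  K_1 = 988.8/286.7 = 3.44890, K_2 = 324.8/286.7 = 1.13289, K_3 = 136.8/286.7 = 0.47715
Let β = V/F and solve Σ zᵢ(Kᵢ−1)/(1+β(Kᵢ−1)) = 0.
Feasibility: ΣzᵢKᵢ = 1.236, Σzᵢ/Kᵢ = 1.283 — both > 1, two phases present.
Newton iteration, β⁰ = 0.5:
  β = 0.500: g = -0.0589, g' = -0.405 → β = 0.355
  β = 0.355: g = 0.0026, g' = -0.450 → β = 0.361
Converged at β = 0.361.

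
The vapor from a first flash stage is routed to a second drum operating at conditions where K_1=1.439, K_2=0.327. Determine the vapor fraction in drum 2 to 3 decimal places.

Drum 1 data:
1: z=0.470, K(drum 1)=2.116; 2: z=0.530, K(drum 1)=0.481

Drum 1:
Let ψ₁ = V/F and solve Σ zᵢ(Kᵢ−1)/(1+ψ₁(Kᵢ−1)) = 0.
g(0) = ΣzᵢKᵢ − 1 = 0.249 and g(1) = 1 − Σzᵢ/Kᵢ = -0.324, so a root lies in (0, 1).
Newton–Raphson from ψ₁ = 0.5:
  ψ₁ = 0.500: g = -0.0348, g' = -0.502 → ψ₁ = 0.431
Converged at ψ₁ = 0.431.
Drum-1 compositions:
  1: x = 0.317, y = 0.672
  2: x = 0.683, y = 0.328
Drum-2 feed = drum-1 vapor: z₂ = (0.6717, 0.3283).
Drum 2:
Let ψ₂ = V/F and solve Σ zᵢ(Kᵢ−1)/(1+ψ₂(Kᵢ−1)) = 0.
Feasibility: ΣzᵢKᵢ = 1.074, Σzᵢ/Kᵢ = 1.471 — both > 1, two phases present.
Binary case is linear: z₁(K₁−1)(1+ψ₂(K₂−1)) + z₂(K₂−1)(1+ψ₂(K₁−1)) = 0
⇒ ψ₂ = [z₁(K₁−1)+z₂(K₂−1)] / [−(K₁−1)(K₂−1)] = 0.0739/0.2954 = 0.250
  1: x = 0.605, y = 0.871
  2: x = 0.395, y = 0.129

V/F (drum 2) = 0.250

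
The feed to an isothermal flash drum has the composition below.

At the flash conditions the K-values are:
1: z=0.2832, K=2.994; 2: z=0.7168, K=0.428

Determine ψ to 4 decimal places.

Let ψ = V/F and solve Σ zᵢ(Kᵢ−1)/(1+ψ(Kᵢ−1)) = 0.
Feasibility: ΣzᵢKᵢ = 1.1547, Σzᵢ/Kᵢ = 1.7694 — both > 1, two phases present.
Newton–Raphson from ψ = 0.49:
  ψ = 0.4900: g = -0.28405, g' = -0.7408 → ψ = 0.1066
  ψ = 0.1066: g = 0.02910, g' = -1.0319 → ψ = 0.1348
  ψ = 0.1348: g = 0.00083, g' = -0.9749 → ψ = 0.1356
Converged at ψ = 0.1356.

ψ = 0.1356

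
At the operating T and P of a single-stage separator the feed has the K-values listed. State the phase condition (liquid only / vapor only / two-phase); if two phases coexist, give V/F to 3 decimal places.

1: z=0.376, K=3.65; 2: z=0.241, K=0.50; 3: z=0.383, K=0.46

two-phase, V/F = 0.481

ΣzᵢKᵢ = 1.669; Σzᵢ/Kᵢ = 1.418.
Both exceed 1, so a two-phase solution exists.
Newton–Raphson from ψ = 0.52:
  ψ = 0.520: g = -0.0314, g' = -0.793 → ψ = 0.480
  ψ = 0.480: g = 0.0005, g' = -0.819 → ψ = 0.481
Converged at ψ = 0.481.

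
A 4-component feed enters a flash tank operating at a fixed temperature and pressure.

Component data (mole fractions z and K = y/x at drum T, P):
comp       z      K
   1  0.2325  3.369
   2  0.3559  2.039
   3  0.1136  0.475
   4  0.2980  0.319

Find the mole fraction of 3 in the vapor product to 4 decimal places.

y_3 = 0.0806

Newton iteration, β⁰ = 0.69:
  β = 0.6900: g = -0.05190, g' = -0.8871 → β = 0.6315
  β = 0.6315: g = -0.00133, g' = -0.8450 → β = 0.6299
Converged at β = 0.6299.
Compositions from xᵢ = zᵢ/(1+β(Kᵢ−1)), yᵢ = Kᵢxᵢ:
  1: x = 0.0933, y = 0.3143
  2: x = 0.2151, y = 0.4386
  3: x = 0.1697, y = 0.0806
  4: x = 0.5219, y = 0.1665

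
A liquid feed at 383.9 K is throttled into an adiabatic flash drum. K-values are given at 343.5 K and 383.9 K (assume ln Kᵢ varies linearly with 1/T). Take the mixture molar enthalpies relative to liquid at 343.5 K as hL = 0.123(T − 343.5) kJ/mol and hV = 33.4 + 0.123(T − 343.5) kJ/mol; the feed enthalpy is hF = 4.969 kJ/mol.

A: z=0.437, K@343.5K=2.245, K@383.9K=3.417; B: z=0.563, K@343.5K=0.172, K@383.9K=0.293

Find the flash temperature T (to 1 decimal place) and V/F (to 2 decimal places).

T = 348.7 K, V/F = 0.13

Adiabatic flash: solve Rachford–Rice at each trial T, then check hF = ψ·hV(T) + (1−ψ)·hL(T).
  T = 343.5 K: K = (2.245, 0.172), RR gives ψ = 0.076, H_out = 2.524 kJ/mol
  T = 383.9 K: K = (3.417, 0.293), RR gives ψ = 0.385, H_out = 17.834 kJ/mol
  T = 363.7 K: K = (2.802, 0.228), RR gives ψ = 0.254, H_out = 10.953 kJ/mol
  T = 353.6 K: K = (2.516, 0.199), RR gives ψ = 0.174, H_out = 7.056 kJ/mol
  T = 348.6 K: K = (2.380, 0.185), RR gives ψ = 0.128, H_out = 4.915 kJ/mol
  T = 351.1 K: K = (2.448, 0.192), RR gives ψ = 0.152, H_out = 6.007 kJ/mol
  T = 349.9 K: K = (2.415, 0.189), RR gives ψ = 0.141, H_out = 5.489 kJ/mol
Linear interpolation between T = 348.6 (H_out = 4.915) and T = 349.9 (H_out = 5.489) on hF = 4.969 gives T ≈ 348.7 K, at which ψ = 0.13.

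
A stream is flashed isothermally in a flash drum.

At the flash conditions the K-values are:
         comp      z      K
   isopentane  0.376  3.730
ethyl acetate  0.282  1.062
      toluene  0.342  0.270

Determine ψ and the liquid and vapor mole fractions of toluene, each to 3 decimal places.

Material balance + equilibrium reduce to Σ zᵢ(Kᵢ−1)/(1+ψ(Kᵢ−1)) = 0.
Check two-phase: ΣzᵢKᵢ = 1.794 > 1 and Σzᵢ/Kᵢ = 1.633 > 1, so g(0) = 0.794 > 0 and g(1) = -0.633 < 0.
Newton iteration, ψ⁰ = 0.5:
  ψ = 0.500: g = 0.0578, g' = -0.954 → ψ = 0.561
Converged at ψ = 0.561.
Compositions from xᵢ = zᵢ/(1+ψ(Kᵢ−1)), yᵢ = Kᵢxᵢ:
  isopentane: x = 0.149, y = 0.554
  ethyl acetate: x = 0.273, y = 0.289
  toluene: x = 0.579, y = 0.156

ψ = 0.561, x_toluene = 0.579, y_toluene = 0.156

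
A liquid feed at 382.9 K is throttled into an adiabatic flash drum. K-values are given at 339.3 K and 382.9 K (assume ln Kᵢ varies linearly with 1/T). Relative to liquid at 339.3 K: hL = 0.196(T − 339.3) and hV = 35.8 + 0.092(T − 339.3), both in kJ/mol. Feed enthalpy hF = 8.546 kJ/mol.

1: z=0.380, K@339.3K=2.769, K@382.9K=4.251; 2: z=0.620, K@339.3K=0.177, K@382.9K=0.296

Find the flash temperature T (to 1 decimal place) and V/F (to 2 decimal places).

T = 350.3 K, V/F = 0.18

Adiabatic flash: solve Rachford–Rice at each trial T, then check hF = ψ·hV(T) + (1−ψ)·hL(T).
  T = 339.3 K: K = (2.769, 0.177), RR gives ψ = 0.111, H_out = 3.983 kJ/mol
  T = 382.9 K: K = (4.251, 0.296), RR gives ψ = 0.349, H_out = 19.459 kJ/mol
  T = 361.1 K: K = (3.476, 0.232), RR gives ψ = 0.245, H_out = 12.477 kJ/mol
  T = 350.2 K: K = (3.113, 0.204), RR gives ψ = 0.184, H_out = 8.509 kJ/mol
  T = 355.6 K: K = (3.291, 0.218), RR gives ψ = 0.215, H_out = 10.530 kJ/mol
  T = 352.9 K: K = (3.201, 0.211), RR gives ψ = 0.200, H_out = 9.534 kJ/mol
  T = 351.5 K: K = (3.156, 0.207), RR gives ψ = 0.192, H_out = 9.007 kJ/mol
Linear interpolation between T = 350.2 (H_out = 8.509) and T = 351.5 (H_out = 9.007) on hF = 8.546 gives T ≈ 350.3 K, at which ψ = 0.18.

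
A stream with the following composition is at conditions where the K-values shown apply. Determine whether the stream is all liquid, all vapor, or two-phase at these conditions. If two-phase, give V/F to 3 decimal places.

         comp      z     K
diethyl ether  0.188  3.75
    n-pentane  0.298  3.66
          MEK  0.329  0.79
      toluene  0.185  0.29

two-phase, V/F = 0.831

ΣzᵢKᵢ = 2.109; Σzᵢ/Kᵢ = 1.186.
Both exceed 1, so a two-phase solution exists.
Rachford–Rice: g(ψ) = Σ zᵢ(Kᵢ−1)/(1+ψ(Kᵢ−1)) = 0.
Newton iteration, ψ⁰ = 0.5:
  ψ = 0.500: g = 0.2771, g' = -0.883 → ψ = 0.814
  ψ = 0.814: g = 0.0157, g' = -0.890 → ψ = 0.831
Converged at ψ = 0.831.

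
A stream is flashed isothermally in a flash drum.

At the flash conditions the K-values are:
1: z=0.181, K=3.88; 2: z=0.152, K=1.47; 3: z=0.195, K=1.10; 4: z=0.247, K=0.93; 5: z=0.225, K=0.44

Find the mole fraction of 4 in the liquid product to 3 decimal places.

Let ψ = V/F and solve Σ zᵢ(Kᵢ−1)/(1+ψ(Kᵢ−1)) = 0.
g(0) = ΣzᵢKᵢ − 1 = 0.469 and g(1) = 1 − Σzᵢ/Kᵢ = -0.104, so a root lies in (0, 1).
Newton–Raphson from ψ = 0.69:
  ψ = 0.690: g = 0.0232, g' = -0.378 → ψ = 0.751
Converged at ψ = 0.751.
Compositions from xᵢ = zᵢ/(1+ψ(Kᵢ−1)), yᵢ = Kᵢxᵢ:
  1: x = 0.057, y = 0.222
  2: x = 0.112, y = 0.165
  3: x = 0.181, y = 0.200
  4: x = 0.261, y = 0.242
  5: x = 0.388, y = 0.171

x_4 = 0.261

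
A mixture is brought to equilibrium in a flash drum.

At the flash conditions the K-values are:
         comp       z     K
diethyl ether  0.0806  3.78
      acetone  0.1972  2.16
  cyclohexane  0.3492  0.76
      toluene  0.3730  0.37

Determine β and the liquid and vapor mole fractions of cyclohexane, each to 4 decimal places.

β = 0.1593, x_cyclohexane = 0.3631, y_cyclohexane = 0.2759

Rachford–Rice: g(β) = Σ zᵢ(Kᵢ−1)/(1+β(Kᵢ−1)) = 0.
g(0) = ΣzᵢKᵢ − 1 = 0.1340 and g(1) = 1 − Σzᵢ/Kᵢ = -0.5802, so a root lies in (0, 1).
Newton iteration, β⁰ = 0.66:
  β = 0.6600: g = -0.29322, g' = -0.6248 → β = 0.1907
  β = 0.1907: g = -0.02116, g' = -0.6573 → β = 0.1585
  β = 0.1585: g = 0.00057, g' = -0.6939 → β = 0.1593
Converged at β = 0.1593.
Compositions from xᵢ = zᵢ/(1+β(Kᵢ−1)), yᵢ = Kᵢxᵢ:
  diethyl ether: x = 0.0559, y = 0.2111
  acetone: x = 0.1664, y = 0.3595
  cyclohexane: x = 0.3631, y = 0.2759
  toluene: x = 0.4146, y = 0.1534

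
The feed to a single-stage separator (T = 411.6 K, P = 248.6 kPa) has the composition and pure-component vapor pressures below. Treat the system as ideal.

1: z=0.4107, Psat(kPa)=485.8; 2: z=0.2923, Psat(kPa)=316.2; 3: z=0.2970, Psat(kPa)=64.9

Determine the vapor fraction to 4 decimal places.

ψ = 0.4783

Raoult's law: Kᵢ = Pᵢˢᵃᵗ/P = Pᵢˢᵃᵗ/248.6.
  K_1 = 485.8/248.6 = 1.954143, K_2 = 316.2/248.6 = 1.271923, K_3 = 64.9/248.6 = 0.261062
Let ψ = V/F and solve Σ zᵢ(Kᵢ−1)/(1+ψ(Kᵢ−1)) = 0.
g(0) = ΣzᵢKᵢ − 1 = 0.2519 and g(1) = 1 − Σzᵢ/Kᵢ = -0.5776, so a root lies in (0, 1).
Newton iteration, ψ⁰ = 0.5:
  ψ = 0.5000: g = -0.01279, g' = -0.5960 → ψ = 0.4785
  ψ = 0.4785: g = -0.00016, g' = -0.5813 → ψ = 0.4783
Converged at ψ = 0.4783.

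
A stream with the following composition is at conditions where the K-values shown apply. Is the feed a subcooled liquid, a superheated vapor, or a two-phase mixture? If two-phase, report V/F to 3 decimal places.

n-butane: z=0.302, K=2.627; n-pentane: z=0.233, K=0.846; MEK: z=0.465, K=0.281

two-phase, V/F = 0.130

ΣzᵢKᵢ = 1.121; Σzᵢ/Kᵢ = 2.045.
Both exceed 1, so a two-phase solution exists.
Iterate (Newton) starting at ψ = 0.5:
  ψ = 0.500: g = -0.2899, g' = -0.836 → ψ = 0.153
  ψ = 0.153: g = -0.0190, g' = -0.822 → ψ = 0.130
Converged at ψ = 0.130.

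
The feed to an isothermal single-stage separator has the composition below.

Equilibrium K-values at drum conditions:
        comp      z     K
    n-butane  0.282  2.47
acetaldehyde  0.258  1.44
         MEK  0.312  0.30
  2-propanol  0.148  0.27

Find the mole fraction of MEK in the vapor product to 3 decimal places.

y_MEK = 0.115

Material balance + equilibrium reduce to Σ zᵢ(Kᵢ−1)/(1+ψ(Kᵢ−1)) = 0.
Feasibility: ΣzᵢKᵢ = 1.202, Σzᵢ/Kᵢ = 1.881 — both > 1, two phases present.
Newton–Raphson from ψ = 0.43:
  ψ = 0.430: g = -0.1205, g' = -0.745 → ψ = 0.268
  ψ = 0.268: g = -0.0044, g' = -0.707 → ψ = 0.262
Converged at ψ = 0.262.
Compositions from xᵢ = zᵢ/(1+ψ(Kᵢ−1)), yᵢ = Kᵢxᵢ:
  n-butane: x = 0.204, y = 0.503
  acetaldehyde: x = 0.231, y = 0.333
  MEK: x = 0.382, y = 0.115
  2-propanol: x = 0.183, y = 0.049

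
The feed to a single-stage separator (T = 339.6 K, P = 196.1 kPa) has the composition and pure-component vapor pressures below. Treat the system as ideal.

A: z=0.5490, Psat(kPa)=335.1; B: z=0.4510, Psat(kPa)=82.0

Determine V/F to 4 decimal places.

V/F = 0.3073

Raoult's law: Kᵢ = Pᵢˢᵃᵗ/P = Pᵢˢᵃᵗ/196.1.
  K_A = 335.1/196.1 = 1.708822, K_B = 82.0/196.1 = 0.418154
Newton iteration, V/F⁰ = 0.41:
  V/F = 0.4100: g = -0.04311, g' = -0.4289 → V/F = 0.3095
  V/F = 0.3095: g = -0.00092, g' = -0.4126 → V/F = 0.3073
Converged at V/F = 0.3073.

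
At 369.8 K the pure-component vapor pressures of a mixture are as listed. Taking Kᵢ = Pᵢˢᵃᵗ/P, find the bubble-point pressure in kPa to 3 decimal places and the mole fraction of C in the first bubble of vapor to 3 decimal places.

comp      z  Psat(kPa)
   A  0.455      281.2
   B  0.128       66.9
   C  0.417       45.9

Pbub = 155.649 kPa, y_C = 0.123

At the bubble point ψ → 0, so ΣzᵢKᵢ = 1 with Kᵢ = Pᵢˢᵃᵗ/P ⇒ P = ΣzᵢPᵢˢᵃᵗ.
P = 0.455·281.2 + 0.128·66.9 + 0.417·45.9 = 155.649 kPa
yᵢ = zᵢPᵢˢᵃᵗ/P ⇒ y_C = 0.417·45.9/155.649 = 0.123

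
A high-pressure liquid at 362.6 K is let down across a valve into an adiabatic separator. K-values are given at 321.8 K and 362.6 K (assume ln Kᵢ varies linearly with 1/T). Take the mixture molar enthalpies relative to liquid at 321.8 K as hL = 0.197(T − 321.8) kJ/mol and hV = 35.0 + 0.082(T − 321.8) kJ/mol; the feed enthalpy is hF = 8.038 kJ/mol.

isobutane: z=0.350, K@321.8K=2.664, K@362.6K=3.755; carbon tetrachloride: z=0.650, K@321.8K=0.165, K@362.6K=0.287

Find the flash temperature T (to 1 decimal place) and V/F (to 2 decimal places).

T = 339.4 K, V/F = 0.14

Adiabatic flash: solve Rachford–Rice at each trial T, then check hF = ψ·hV(T) + (1−ψ)·hL(T).
  T = 321.8 K: K = (2.664, 0.165), RR gives ψ = 0.029, H_out = 0.999 kJ/mol
  T = 362.6 K: K = (3.755, 0.287), RR gives ψ = 0.255, H_out = 15.765 kJ/mol
  T = 342.2 K: K = (3.195, 0.221), RR gives ψ = 0.153, H_out = 9.026 kJ/mol
  T = 332.0 K: K = (2.926, 0.192), RR gives ψ = 0.096, H_out = 5.243 kJ/mol
  T = 337.1 K: K = (3.060, 0.206), RR gives ψ = 0.125, H_out = 7.181 kJ/mol
  T = 339.6 K: K = (3.126, 0.214), RR gives ψ = 0.139, H_out = 8.096 kJ/mol
  T = 338.4 K: K = (3.094, 0.210), RR gives ψ = 0.133, H_out = 7.660 kJ/mol
Linear interpolation between T = 338.4 (H_out = 7.660) and T = 339.6 (H_out = 8.096) on hF = 8.038 gives T ≈ 339.4 K, at which ψ = 0.14.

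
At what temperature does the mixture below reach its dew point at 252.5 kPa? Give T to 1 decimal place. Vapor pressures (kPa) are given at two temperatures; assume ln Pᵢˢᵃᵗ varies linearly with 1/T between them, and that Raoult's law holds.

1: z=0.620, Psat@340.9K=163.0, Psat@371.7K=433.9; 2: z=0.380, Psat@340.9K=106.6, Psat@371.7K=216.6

T = 363.1 K

Dew-point temperature: Σzᵢ·P/Pᵢˢᵃᵗ(T) = 1. Interpolate ln Pᵢˢᵃᵗ = aᵢ + bᵢ/T.
  T = 340.9 K: ΣzᵢP/Pᵢˢᵃᵗ = 1.8605
  T = 371.7 K: ΣzᵢP/Pᵢˢᵃᵗ = 0.8038
  T = 356.3 K: ΣzᵢP/Pᵢˢᵃᵗ = 1.1982
  T = 364.0 K: ΣzᵢP/Pᵢˢᵃᵗ = 0.9767
  T = 360.1 K: ΣzᵢP/Pᵢˢᵃᵗ = 1.0819
  T = 362.1 K: ΣzᵢP/Pᵢˢᵃᵗ = 1.0263
Interpolating between 362.1 K and 364.0 K gives T ≈ 363.1 K.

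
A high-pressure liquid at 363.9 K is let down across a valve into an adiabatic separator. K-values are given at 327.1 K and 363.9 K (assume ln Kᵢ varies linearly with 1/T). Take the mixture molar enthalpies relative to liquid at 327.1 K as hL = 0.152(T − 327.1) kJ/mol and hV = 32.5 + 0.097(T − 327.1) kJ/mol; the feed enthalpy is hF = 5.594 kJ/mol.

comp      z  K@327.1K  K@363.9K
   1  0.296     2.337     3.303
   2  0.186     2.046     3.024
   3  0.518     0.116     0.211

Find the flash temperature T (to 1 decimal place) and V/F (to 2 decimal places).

Adiabatic flash: solve Rachford–Rice at each trial T, then check hF = ψ·hV(T) + (1−ψ)·hL(T).
  T = 327.1 K: K = (2.337, 2.046, 0.116), RR gives ψ = 0.122, H_out = 3.950 kJ/mol
  T = 363.9 K: K = (3.303, 3.024, 0.211), RR gives ψ = 0.375, H_out = 17.008 kJ/mol
  T = 345.5 K: K = (2.804, 2.513, 0.159), RR gives ψ = 0.266, H_out = 11.181 kJ/mol
  T = 336.3 K: K = (2.566, 2.274, 0.136), RR gives ψ = 0.201, H_out = 7.828 kJ/mol
  T = 331.7 K: K = (2.451, 2.159, 0.126), RR gives ψ = 0.163, H_out = 5.971 kJ/mol
  T = 329.4 K: K = (2.393, 2.102, 0.121), RR gives ψ = 0.143, H_out = 4.983 kJ/mol
Linear interpolation between T = 329.4 (H_out = 4.983) and T = 331.7 (H_out = 5.971) on hF = 5.594 gives T ≈ 330.8 K, at which ψ = 0.16.

T = 330.8 K, V/F = 0.16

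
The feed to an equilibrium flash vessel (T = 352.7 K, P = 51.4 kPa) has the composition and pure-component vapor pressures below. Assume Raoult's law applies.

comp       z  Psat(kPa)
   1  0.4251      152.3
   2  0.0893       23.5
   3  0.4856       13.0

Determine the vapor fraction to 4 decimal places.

ψ = 0.2997

Raoult's law: Kᵢ = Pᵢˢᵃᵗ/P = Pᵢˢᵃᵗ/51.4.
  K_1 = 152.3/51.4 = 2.963035, K_2 = 23.5/51.4 = 0.457198, K_3 = 13.0/51.4 = 0.252918
Material balance + equilibrium reduce to Σ zᵢ(Kᵢ−1)/(1+ψ(Kᵢ−1)) = 0.
Check two-phase: ΣzᵢKᵢ = 1.4232 > 1 and Σzᵢ/Kᵢ = 2.2588 > 1, so g(0) = 0.4232 > 0 and g(1) = -1.2588 < 0.
Iterate (Newton) starting at ψ = 0.5:
  ψ = 0.5000: g = -0.22449, g' = -1.1574 → ψ = 0.3060
  ψ = 0.3060: g = -0.00713, g' = -1.1326 → ψ = 0.2997
Converged at ψ = 0.2997.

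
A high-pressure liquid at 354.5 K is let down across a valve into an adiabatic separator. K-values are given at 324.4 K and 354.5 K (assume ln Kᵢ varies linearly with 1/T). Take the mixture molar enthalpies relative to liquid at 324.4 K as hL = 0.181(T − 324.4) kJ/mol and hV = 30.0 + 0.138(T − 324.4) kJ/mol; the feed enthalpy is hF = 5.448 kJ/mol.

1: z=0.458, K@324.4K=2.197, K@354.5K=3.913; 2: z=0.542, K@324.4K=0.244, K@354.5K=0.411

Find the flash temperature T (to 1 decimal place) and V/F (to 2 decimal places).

T = 325.5 K, V/F = 0.18

Adiabatic flash: solve Rachford–Rice at each trial T, then check hF = ψ·hV(T) + (1−ψ)·hL(T).
  T = 324.4 K: K = (2.197, 0.244), RR gives ψ = 0.153, H_out = 4.591 kJ/mol
  T = 354.5 K: K = (3.913, 0.411), RR gives ψ = 0.592, H_out = 22.428 kJ/mol
  T = 339.4 K: K = (2.967, 0.320), RR gives ψ = 0.398, H_out = 14.400 kJ/mol
  T = 331.9 K: K = (2.562, 0.280), RR gives ψ = 0.289, H_out = 9.945 kJ/mol
  T = 328.1 K: K = (2.372, 0.261), RR gives ψ = 0.225, H_out = 7.388 kJ/mol
  T = 326.2 K: K = (2.281, 0.252), RR gives ψ = 0.190, H_out = 5.997 kJ/mol
Linear interpolation between T = 324.4 (H_out = 4.591) and T = 326.2 (H_out = 5.997) on hF = 5.448 gives T ≈ 325.5 K, at which ψ = 0.18.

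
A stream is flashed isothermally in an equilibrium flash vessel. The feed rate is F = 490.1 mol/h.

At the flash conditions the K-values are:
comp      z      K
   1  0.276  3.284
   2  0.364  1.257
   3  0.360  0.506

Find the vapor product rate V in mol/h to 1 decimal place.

Material balance + equilibrium reduce to Σ zᵢ(Kᵢ−1)/(1+V/F(Kᵢ−1)) = 0.
g(0) = ΣzᵢKᵢ − 1 = 0.546 and g(1) = 1 − Σzᵢ/Kᵢ = -0.085, so a root lies in (0, 1).
Newton–Raphson from V/F = 0.5:
  V/F = 0.500: g = 0.1410, g' = -0.488 → V/F = 0.789
  V/F = 0.789: g = 0.0112, g' = -0.436 → V/F = 0.815
Converged at V/F = 0.815.
Then V = V/F·F = 0.8149·490.1 = 399.4 mol/h and L = F − V = 90.7 mol/h.

V = 399.4 mol/h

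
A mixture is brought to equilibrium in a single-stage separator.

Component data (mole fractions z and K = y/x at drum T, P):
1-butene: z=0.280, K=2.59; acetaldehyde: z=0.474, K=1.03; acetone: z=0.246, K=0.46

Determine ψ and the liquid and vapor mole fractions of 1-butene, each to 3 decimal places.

Let ψ = V/F and solve Σ zᵢ(Kᵢ−1)/(1+ψ(Kᵢ−1)) = 0.
g(0) = ΣzᵢKᵢ − 1 = 0.327 and g(1) = 1 − Σzᵢ/Kᵢ = -0.103, so a root lies in (0, 1).
Newton iteration, ψ⁰ = 0.5:
  ψ = 0.500: g = 0.0801, g' = -0.355 → ψ = 0.726
  ψ = 0.726: g = 0.0022, g' = -0.347 → ψ = 0.732
Converged at ψ = 0.732.
Compositions from xᵢ = zᵢ/(1+ψ(Kᵢ−1)), yᵢ = Kᵢxᵢ:
  1-butene: x = 0.129, y = 0.335
  acetaldehyde: x = 0.464, y = 0.478
  acetone: x = 0.407, y = 0.187

ψ = 0.732, x_1-butene = 0.129, y_1-butene = 0.335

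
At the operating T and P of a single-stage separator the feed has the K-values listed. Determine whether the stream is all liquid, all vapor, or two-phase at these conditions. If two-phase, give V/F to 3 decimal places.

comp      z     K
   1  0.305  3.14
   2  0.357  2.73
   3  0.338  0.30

two-phase, V/F = 0.768

ΣzᵢKᵢ = 2.034; Σzᵢ/Kᵢ = 1.355.
Both exceed 1, so a two-phase solution exists.
Newton–Raphson from ψ = 0.55:
  ψ = 0.550: g = 0.2316, g' = -1.013 → ψ = 0.779
  ψ = 0.779: g = -0.0120, g' = -1.190 → ψ = 0.768
Converged at ψ = 0.768.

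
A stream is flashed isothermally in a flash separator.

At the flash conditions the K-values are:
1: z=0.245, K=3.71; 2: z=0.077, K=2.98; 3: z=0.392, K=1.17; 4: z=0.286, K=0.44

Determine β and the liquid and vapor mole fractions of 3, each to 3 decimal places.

Let β = V/F and solve Σ zᵢ(Kᵢ−1)/(1+β(Kᵢ−1)) = 0.
g(0) = ΣzᵢKᵢ − 1 = 0.723 and g(1) = 1 − Σzᵢ/Kᵢ = -0.077, so a root lies in (0, 1).
Newton–Raphson from β = 0.5:
  β = 0.500: g = 0.1975, g' = -0.583 → β = 0.839
  β = 0.839: g = 0.0165, g' = -0.538 → β = 0.869
Converged at β = 0.869.
Compositions from xᵢ = zᵢ/(1+β(Kᵢ−1)), yᵢ = Kᵢxᵢ:
  1: x = 0.073, y = 0.271
  2: x = 0.028, y = 0.084
  3: x = 0.342, y = 0.400
  4: x = 0.557, y = 0.245

β = 0.869, x_3 = 0.342, y_3 = 0.400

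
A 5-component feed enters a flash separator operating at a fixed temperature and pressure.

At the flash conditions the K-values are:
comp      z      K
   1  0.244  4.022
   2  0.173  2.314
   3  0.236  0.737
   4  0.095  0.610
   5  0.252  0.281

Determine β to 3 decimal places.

β = 0.537

Material balance + equilibrium reduce to Σ zᵢ(Kᵢ−1)/(1+β(Kᵢ−1)) = 0.
g(0) = ΣzᵢKᵢ − 1 = 0.684 and g(1) = 1 − Σzᵢ/Kᵢ = -0.508, so a root lies in (0, 1).
Newton–Raphson from β = 0.4:
  β = 0.400: g = 0.1152, g' = -0.882 → β = 0.531
  β = 0.531: g = 0.0054, g' = -0.818 → β = 0.537
Converged at β = 0.537.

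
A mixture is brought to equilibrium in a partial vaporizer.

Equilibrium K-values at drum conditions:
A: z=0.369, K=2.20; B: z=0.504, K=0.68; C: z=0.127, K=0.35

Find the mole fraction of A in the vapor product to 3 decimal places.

Iterate (Newton) starting at V/F = 0.54:
  V/F = 0.540: g = -0.0535, g' = -0.398 → V/F = 0.406
  V/F = 0.406: g = 0.0003, g' = -0.407 → V/F = 0.407
Converged at V/F = 0.407.
Compositions from xᵢ = zᵢ/(1+V/F(Kᵢ−1)), yᵢ = Kᵢxᵢ:
  A: x = 0.248, y = 0.546
  B: x = 0.579, y = 0.394
  C: x = 0.173, y = 0.060

y_A = 0.546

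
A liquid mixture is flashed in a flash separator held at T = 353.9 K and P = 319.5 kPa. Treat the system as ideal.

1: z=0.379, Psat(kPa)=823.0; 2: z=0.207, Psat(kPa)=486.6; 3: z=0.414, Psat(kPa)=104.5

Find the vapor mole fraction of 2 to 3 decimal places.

Raoult's law: Kᵢ = Pᵢˢᵃᵗ/P = Pᵢˢᵃᵗ/319.5.
  K_1 = 823.0/319.5 = 2.57590, K_2 = 486.6/319.5 = 1.52300, K_3 = 104.5/319.5 = 0.32707
Let β = V/F and solve Σ zᵢ(Kᵢ−1)/(1+β(Kᵢ−1)) = 0.
Feasibility: ΣzᵢKᵢ = 1.427, Σzᵢ/Kᵢ = 1.549 — both > 1, two phases present.
Newton iteration, β⁰ = 0.5:
  β = 0.500: g = 0.0000, g' = -0.756 → β = 0.500
Converged at β = 0.500.
Compositions from xᵢ = zᵢ/(1+β(Kᵢ−1)), yᵢ = Kᵢxᵢ:
  1: x = 0.212, y = 0.546
  2: x = 0.164, y = 0.250
  3: x = 0.624, y = 0.204

y_2 = 0.250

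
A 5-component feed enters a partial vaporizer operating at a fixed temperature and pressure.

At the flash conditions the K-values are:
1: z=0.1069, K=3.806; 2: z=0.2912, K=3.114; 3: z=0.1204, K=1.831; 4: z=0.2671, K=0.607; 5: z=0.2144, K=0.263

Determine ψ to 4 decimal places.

Rachford–Rice: g(ψ) = Σ zᵢ(Kᵢ−1)/(1+ψ(Kᵢ−1)) = 0.
g(0) = ΣzᵢKᵢ − 1 = 0.7526 and g(1) = 1 − Σzᵢ/Kᵢ = -0.4426, so a root lies in (0, 1).
Newton iteration, ψ⁰ = 0.5:
  ψ = 0.5000: g = 0.11392, g' = -0.8507 → ψ = 0.6339
  ψ = 0.6339: g = 0.00018, g' = -0.8657 → ψ = 0.6341
Converged at ψ = 0.6341.

ψ = 0.6341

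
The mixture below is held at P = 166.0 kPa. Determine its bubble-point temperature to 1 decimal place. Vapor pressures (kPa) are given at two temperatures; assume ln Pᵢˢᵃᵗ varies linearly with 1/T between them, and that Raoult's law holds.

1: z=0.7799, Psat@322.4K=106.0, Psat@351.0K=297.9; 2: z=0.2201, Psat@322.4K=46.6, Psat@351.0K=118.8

T = 338.0 K

Bubble-point temperature: ΣzᵢPᵢˢᵃᵗ(T) = P. Interpolate ln Pᵢˢᵃᵗ = aᵢ + bᵢ/T.
  T = 322.4 K: ΣzᵢPᵢˢᵃᵗ = 92.93 kPa
  T = 351.0 K: ΣzᵢPᵢˢᵃᵗ = 258.48 kPa
  T = 336.7 K: ΣzᵢPᵢˢᵃᵗ = 158.37 kPa
  T = 343.9 K: ΣzᵢPᵢˢᵃᵗ = 203.70 kPa
  T = 340.3 K: ΣzᵢPᵢˢᵃᵗ = 179.85 kPa
  T = 338.5 K: ΣzᵢPᵢˢᵃᵗ = 168.82 kPa
Interpolating between 336.7 K and 338.5 K gives T ≈ 338.0 K.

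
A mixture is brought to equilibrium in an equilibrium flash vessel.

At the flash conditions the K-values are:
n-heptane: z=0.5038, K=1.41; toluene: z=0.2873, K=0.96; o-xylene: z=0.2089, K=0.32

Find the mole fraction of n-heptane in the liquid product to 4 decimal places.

Iterate (Newton) starting at β = 0.5:
  β = 0.5000: g = -0.05554, g' = -0.2806 → β = 0.3020
  β = 0.3020: g = -0.00660, g' = -0.2205 → β = 0.2721
  β = 0.2721: g = -0.00009, g' = -0.2144 → β = 0.2717
Converged at β = 0.2717.
Compositions from xᵢ = zᵢ/(1+β(Kᵢ−1)), yᵢ = Kᵢxᵢ:
  n-heptane: x = 0.4533, y = 0.6392
  toluene: x = 0.2905, y = 0.2788
  o-xylene: x = 0.2562, y = 0.0820

x_n-heptane = 0.4533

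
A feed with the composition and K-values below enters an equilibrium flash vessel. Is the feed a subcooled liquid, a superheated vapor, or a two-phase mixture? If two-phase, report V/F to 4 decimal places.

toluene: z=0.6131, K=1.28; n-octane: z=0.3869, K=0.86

ΣzᵢKᵢ = 1.1175; Σzᵢ/Kᵢ = 0.9289.
Since Σzᵢ/Kᵢ < 1 the mixture is above its dew point — single vapor phase.

superheated vapor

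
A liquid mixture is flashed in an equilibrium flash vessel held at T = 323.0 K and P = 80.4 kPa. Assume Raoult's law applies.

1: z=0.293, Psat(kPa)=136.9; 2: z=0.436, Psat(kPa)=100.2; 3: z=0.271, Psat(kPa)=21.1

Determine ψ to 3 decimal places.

ψ = 0.336

Raoult's law: Kᵢ = Pᵢˢᵃᵗ/P = Pᵢˢᵃᵗ/80.4.
  K_1 = 136.9/80.4 = 1.70274, K_2 = 100.2/80.4 = 1.24627, K_3 = 21.1/80.4 = 0.26244
Rachford–Rice: g(ψ) = Σ zᵢ(Kᵢ−1)/(1+ψ(Kᵢ−1)) = 0.
g(0) = ΣzᵢKᵢ − 1 = 0.113 and g(1) = 1 − Σzᵢ/Kᵢ = -0.555, so a root lies in (0, 1).
Newton iteration, ψ⁰ = 0.35:
  ψ = 0.350: g = -0.0053, g' = -0.383 → ψ = 0.336
Converged at ψ = 0.336.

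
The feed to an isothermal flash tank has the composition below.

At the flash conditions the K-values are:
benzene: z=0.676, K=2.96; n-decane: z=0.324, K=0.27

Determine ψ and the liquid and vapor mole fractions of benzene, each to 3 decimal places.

ψ = 0.761, x_benzene = 0.271, y_benzene = 0.803

Rachford–Rice: g(ψ) = Σ zᵢ(Kᵢ−1)/(1+ψ(Kᵢ−1)) = 0.
g(0) = ΣzᵢKᵢ − 1 = 1.088 and g(1) = 1 − Σzᵢ/Kᵢ = -0.428, so a root lies in (0, 1).
Binary case is linear: z₁(K₁−1)(1+ψ(K₂−1)) + z₂(K₂−1)(1+ψ(K₁−1)) = 0
⇒ ψ = [z₁(K₁−1)+z₂(K₂−1)] / [−(K₁−1)(K₂−1)] = 1.0884/1.4308 = 0.761
Compositions from xᵢ = zᵢ/(1+ψ(Kᵢ−1)), yᵢ = Kᵢxᵢ:
  benzene: x = 0.271, y = 0.803
  n-decane: x = 0.729, y = 0.197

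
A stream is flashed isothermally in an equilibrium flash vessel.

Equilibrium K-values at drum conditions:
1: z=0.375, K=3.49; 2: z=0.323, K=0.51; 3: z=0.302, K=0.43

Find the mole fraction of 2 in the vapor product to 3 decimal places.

y_2 = 0.212

Newton–Raphson from V/F = 0.54:
  V/F = 0.540: g = -0.0656, g' = -0.771 → V/F = 0.455
  V/F = 0.455: g = 0.0018, g' = -0.818 → V/F = 0.457
Converged at V/F = 0.457.
Compositions from xᵢ = zᵢ/(1+V/F(Kᵢ−1)), yᵢ = Kᵢxᵢ:
  1: x = 0.175, y = 0.612
  2: x = 0.416, y = 0.212
  3: x = 0.408, y = 0.176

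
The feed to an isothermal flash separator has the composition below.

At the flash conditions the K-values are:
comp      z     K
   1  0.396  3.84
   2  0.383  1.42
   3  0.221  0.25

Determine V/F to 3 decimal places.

Material balance + equilibrium reduce to Σ zᵢ(Kᵢ−1)/(1+V/F(Kᵢ−1)) = 0.
Feasibility: ΣzᵢKᵢ = 2.120, Σzᵢ/Kᵢ = 1.257 — both > 1, two phases present.
Newton–Raphson from V/F = 0.5:
  V/F = 0.500: g = 0.3325, g' = -0.910 → V/F = 0.865
  V/F = 0.865: g = -0.0291, g' = -1.313 → V/F = 0.843
Converged at V/F = 0.843.

V/F = 0.843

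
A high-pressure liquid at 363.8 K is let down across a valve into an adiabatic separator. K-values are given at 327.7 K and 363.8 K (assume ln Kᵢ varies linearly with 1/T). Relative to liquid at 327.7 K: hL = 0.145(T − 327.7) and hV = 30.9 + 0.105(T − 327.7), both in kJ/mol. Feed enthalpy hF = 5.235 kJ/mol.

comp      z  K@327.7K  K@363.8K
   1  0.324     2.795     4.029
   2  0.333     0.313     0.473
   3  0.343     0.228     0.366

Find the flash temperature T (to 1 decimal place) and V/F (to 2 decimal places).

T = 335.7 K, V/F = 0.13

Adiabatic flash: solve Rachford–Rice at each trial T, then check hF = ψ·hV(T) + (1−ψ)·hL(T).
  T = 327.7 K: K = (2.795, 0.313, 0.228), RR gives ψ = 0.067, H_out = 2.073 kJ/mol
  T = 363.8 K: K = (4.029, 0.473, 0.366), RR gives ψ = 0.333, H_out = 15.046 kJ/mol
  T = 345.8 K: K = (3.390, 0.389, 0.293), RR gives ψ = 0.208, H_out = 8.894 kJ/mol
  T = 336.8 K: K = (3.088, 0.350, 0.259), RR gives ψ = 0.142, H_out = 5.643 kJ/mol
  T = 332.2 K: K = (2.938, 0.331, 0.243), RR gives ψ = 0.105, H_out = 3.884 kJ/mol
  T = 334.5 K: K = (3.012, 0.341, 0.251), RR gives ψ = 0.124, H_out = 4.773 kJ/mol
Linear interpolation between T = 334.5 (H_out = 4.773) and T = 336.8 (H_out = 5.643) on hF = 5.235 gives T ≈ 335.7 K, at which ψ = 0.13.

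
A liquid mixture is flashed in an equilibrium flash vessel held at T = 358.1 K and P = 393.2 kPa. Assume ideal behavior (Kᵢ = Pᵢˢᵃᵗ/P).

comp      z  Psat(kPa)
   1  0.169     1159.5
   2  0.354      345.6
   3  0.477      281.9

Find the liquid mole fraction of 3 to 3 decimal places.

Raoult's law: Kᵢ = Pᵢˢᵃᵗ/P = Pᵢˢᵃᵗ/393.2.
  K_1 = 1159.5/393.2 = 2.94888, K_2 = 345.6/393.2 = 0.87894, K_3 = 281.9/393.2 = 0.71694
Rachford–Rice: g(ψ) = Σ zᵢ(Kᵢ−1)/(1+ψ(Kᵢ−1)) = 0.
Feasibility: ΣzᵢKᵢ = 1.151, Σzᵢ/Kᵢ = 1.125 — both > 1, two phases present.
Newton iteration, ψ⁰ = 0.5:
  ψ = 0.500: g = -0.0361, g' = -0.222 → ψ = 0.338
  ψ = 0.338: g = 0.0046, g' = -0.286 → ψ = 0.354
Converged at ψ = 0.354.
Compositions from xᵢ = zᵢ/(1+ψ(Kᵢ−1)), yᵢ = Kᵢxᵢ:
  1: x = 0.100, y = 0.295
  2: x = 0.370, y = 0.325
  3: x = 0.530, y = 0.380

x_3 = 0.530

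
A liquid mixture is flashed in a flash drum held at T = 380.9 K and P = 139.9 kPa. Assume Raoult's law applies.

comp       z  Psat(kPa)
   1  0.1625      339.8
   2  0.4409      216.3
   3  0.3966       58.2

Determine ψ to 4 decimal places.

Raoult's law: Kᵢ = Pᵢˢᵃᵗ/P = Pᵢˢᵃᵗ/139.9.
  K_1 = 339.8/139.9 = 2.428878, K_2 = 216.3/139.9 = 1.546104, K_3 = 58.2/139.9 = 0.416011
Let ψ = V/F and solve Σ zᵢ(Kᵢ−1)/(1+ψ(Kᵢ−1)) = 0.
Feasibility: ΣzᵢKᵢ = 1.2414, Σzᵢ/Kᵢ = 1.3054 — both > 1, two phases present.
Newton iteration, ψ⁰ = 0.55:
  ψ = 0.5500: g = -0.02602, g' = -0.4753 → ψ = 0.4953
  ψ = 0.4953: g = -0.00036, g' = -0.4630 → ψ = 0.4945
Converged at ψ = 0.4945.

ψ = 0.4945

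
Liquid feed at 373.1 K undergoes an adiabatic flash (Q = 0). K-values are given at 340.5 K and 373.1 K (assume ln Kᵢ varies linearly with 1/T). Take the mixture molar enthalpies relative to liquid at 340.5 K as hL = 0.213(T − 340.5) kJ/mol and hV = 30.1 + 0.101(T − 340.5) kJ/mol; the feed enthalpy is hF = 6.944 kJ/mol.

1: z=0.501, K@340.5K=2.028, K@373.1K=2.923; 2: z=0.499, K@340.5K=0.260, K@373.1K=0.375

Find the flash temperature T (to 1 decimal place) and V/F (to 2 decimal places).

T = 342.4 K, V/F = 0.22

Adiabatic flash: solve Rachford–Rice at each trial T, then check hF = ψ·hV(T) + (1−ψ)·hL(T).
  T = 340.5 K: K = (2.028, 0.260), RR gives ψ = 0.192, H_out = 5.768 kJ/mol
  T = 373.1 K: K = (2.923, 0.375), RR gives ψ = 0.542, H_out = 21.282 kJ/mol
  T = 356.8 K: K = (2.455, 0.315), RR gives ψ = 0.388, H_out = 14.452 kJ/mol
  T = 348.6 K: K = (2.235, 0.287), RR gives ψ = 0.298, H_out = 10.432 kJ/mol
  T = 344.6 K: K = (2.132, 0.273), RR gives ψ = 0.248, H_out = 8.236 kJ/mol
  T = 342.6 K: K = (2.081, 0.267), RR gives ψ = 0.222, H_out = 7.063 kJ/mol
Linear interpolation between T = 340.5 (H_out = 5.768) and T = 342.6 (H_out = 7.063) on hF = 6.944 gives T ≈ 342.4 K, at which ψ = 0.22.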